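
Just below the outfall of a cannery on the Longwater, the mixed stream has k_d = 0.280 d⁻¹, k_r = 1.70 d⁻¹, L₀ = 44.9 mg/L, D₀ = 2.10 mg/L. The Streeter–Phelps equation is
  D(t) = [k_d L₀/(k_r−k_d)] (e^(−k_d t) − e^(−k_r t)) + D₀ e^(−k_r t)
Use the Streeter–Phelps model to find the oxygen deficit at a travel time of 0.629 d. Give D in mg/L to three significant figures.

D ≈ 5.11 mg/L

k_d L₀/(k_r−k_d) = 0.280×44.9/(1.70−0.280) = 12.57/1.420 = 8.854 mg/L.
e^(−k_d t) = e^(−0.280×0.6290) = 0.8385; e^(−k_r t) = e^(−1.70×0.6290) = 0.3432.
D = 8.854 × (0.8385 − 0.3432) + 2.10 × 0.3432 = 4.385 + 0.7208 = 5.106 mg/L.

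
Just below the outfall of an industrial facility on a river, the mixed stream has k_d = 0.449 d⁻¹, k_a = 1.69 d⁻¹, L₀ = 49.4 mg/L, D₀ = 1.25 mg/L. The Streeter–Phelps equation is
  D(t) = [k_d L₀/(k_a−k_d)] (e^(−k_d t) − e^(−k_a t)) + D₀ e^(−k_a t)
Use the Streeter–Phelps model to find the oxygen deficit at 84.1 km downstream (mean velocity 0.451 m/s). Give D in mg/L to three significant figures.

Travel time t = x/v = 84.1 km / (0.451 m/s) = 84100 m / 0.451 m/s = 186500 s = 2.158 d.
k_d L₀/(k_a−k_d) = 0.449×49.4/(1.69−0.449) = 22.18/1.241 = 17.87 mg/L.
e^(−k_d t) = e^(−0.449×2.158) = 0.3794; e^(−k_a t) = e^(−1.69×2.158) = 0.02606.
D = 17.87 × (0.3794 − 0.02606) + 1.25 × 0.02606 = 6.316 + 0.03257 = 6.349 mg/L.

D ≈ 6.35 mg/L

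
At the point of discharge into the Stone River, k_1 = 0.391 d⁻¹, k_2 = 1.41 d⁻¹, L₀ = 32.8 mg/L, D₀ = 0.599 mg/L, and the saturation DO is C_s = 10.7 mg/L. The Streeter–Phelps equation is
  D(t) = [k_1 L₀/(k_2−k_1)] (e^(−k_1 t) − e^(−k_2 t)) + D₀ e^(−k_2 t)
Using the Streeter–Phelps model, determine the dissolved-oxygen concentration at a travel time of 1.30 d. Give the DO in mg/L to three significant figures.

k_1 L₀/(k_2−k_1) = 0.391×32.8/(1.41−0.391) = 12.82/1.019 = 12.59 mg/L.
e^(−k_1 t) = e^(−0.391×1.300) = 0.6015; e^(−k_2 t) = e^(−1.41×1.300) = 0.1599.
D = 12.59 × (0.6015 − 0.1599) + 0.599 × 0.1599 = 5.558 + 0.09580 = 5.653 mg/L.
DO = C_s − D = 10.7 − 5.653 = 5.047 mg/L.

DO ≈ 5.05 mg/L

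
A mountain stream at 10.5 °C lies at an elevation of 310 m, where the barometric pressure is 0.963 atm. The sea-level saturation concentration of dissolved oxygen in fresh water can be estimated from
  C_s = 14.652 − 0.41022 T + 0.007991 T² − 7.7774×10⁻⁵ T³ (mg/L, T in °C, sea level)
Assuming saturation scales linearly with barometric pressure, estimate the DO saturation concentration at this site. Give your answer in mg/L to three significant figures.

At sea level: C_s = 14.652 − 0.41022×10.5 + 0.007991×10.5² − 7.7774×10⁻⁵×10.5³ = 11.14 mg/L.
Pressure correction: C_s' = 11.14 × 0.963 = 10.72 mg/L.

C_s ≈ 10.7 mg/L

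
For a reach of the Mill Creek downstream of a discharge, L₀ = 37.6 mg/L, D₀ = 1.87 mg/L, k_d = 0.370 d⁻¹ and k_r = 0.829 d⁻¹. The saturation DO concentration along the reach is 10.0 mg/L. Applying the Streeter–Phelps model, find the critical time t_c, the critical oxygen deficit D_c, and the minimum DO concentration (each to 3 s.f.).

At the critical point dD/dt = 0, so k_d L₀ e^(−k_d t) = k_r D. Substituting D(t) from the Streeter–Phelps equation and solving for t gives
t_c = ln[(k_r/k_d)(1 − D₀(k_r−k_d)/(k_d L₀))] / (k_r−k_d).
Here k_r−k_d = 0.4590 d⁻¹ and 1 − D₀(k_r−k_d)/(k_d L₀) = 1 − 1.87×0.4590/(0.370×37.6) = 0.9383, so
t_c = ln(2.241 × 0.9383) / 0.4590 = 0.7430 / 0.4590 = 1.619 d.
D_c = (k_d/k_r) L₀ e^(−k_d t_c) = (0.370/0.829) × 37.6 × e^(−0.370×1.619) = 0.4463 × 37.6 × 0.5494 = 9.220 mg/L.
Minimum DO = C_s − D_c = 10.0 − 9.220 = 0.7804 mg/L.

t_c ≈ 1.62 d; D_c ≈ 9.22 mg/L; min DO ≈ 0.780 mg/L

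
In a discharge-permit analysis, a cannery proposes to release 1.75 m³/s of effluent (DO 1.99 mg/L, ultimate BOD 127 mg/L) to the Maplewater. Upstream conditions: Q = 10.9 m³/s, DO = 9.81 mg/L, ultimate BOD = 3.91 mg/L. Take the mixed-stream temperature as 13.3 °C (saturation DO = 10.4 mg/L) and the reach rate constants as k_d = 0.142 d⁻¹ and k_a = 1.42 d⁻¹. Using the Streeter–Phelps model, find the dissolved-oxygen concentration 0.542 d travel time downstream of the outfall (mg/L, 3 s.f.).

Mixed DO = (10.9×9.81 + 1.75×1.99)/(10.9+1.75) = 110.4/12.65 = 8.728 mg/L.
Mixed L₀ = (10.9×3.91 + 1.75×127)/(12.65) = 264.9/12.65 = 20.94 mg/L.
Initial deficit D₀ = C_s − DO₀ = 10.4 − 8.728 = 1.672 mg/L.
D(0.542) = [0.142×20.94/(1.42−0.142)](e^(−0.142×0.542) − e^(−1.42×0.542)) + 1.672 e^(−1.42×0.542)
= 2.326 × (0.9259 − 0.4632) + 1.672 × 0.4632 = 1.851 mg/L.
DO = 10.4 − 1.851 = 8.549 mg/L.

DO ≈ 8.55 mg/L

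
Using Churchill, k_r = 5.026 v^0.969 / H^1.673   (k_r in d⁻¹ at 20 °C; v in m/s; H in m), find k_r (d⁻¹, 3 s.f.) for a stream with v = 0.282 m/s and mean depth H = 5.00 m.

k_r ≈ 0.0998 d⁻¹

k_r = 5.026 × 0.282^0.969 / 5.00^1.673 = 5.026 × 0.2933 / 14.77 = 0.09980 d⁻¹.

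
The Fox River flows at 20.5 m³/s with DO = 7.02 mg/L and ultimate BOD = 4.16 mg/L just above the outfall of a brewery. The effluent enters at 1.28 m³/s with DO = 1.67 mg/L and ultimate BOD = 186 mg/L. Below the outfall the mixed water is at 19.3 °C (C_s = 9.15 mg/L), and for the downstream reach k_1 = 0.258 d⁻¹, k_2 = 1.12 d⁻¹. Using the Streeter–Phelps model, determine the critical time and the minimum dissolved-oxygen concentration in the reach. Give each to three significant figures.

t_c ≈ 0.777 d; minimum DO ≈ 6.35 mg/L

Mixed DO = (20.5×7.02 + 1.28×1.67)/(20.5+1.28) = 146.0/21.78 = 6.706 mg/L.
Mixed L₀ = (20.5×4.16 + 1.28×186)/(21.78) = 323.4/21.78 = 14.85 mg/L.
Initial deficit D₀ = C_s − DO₀ = 9.15 − 6.706 = 2.444 mg/L.
t_c = (1/0.8620) ln[(1.12/0.258)(1 − 2.444×0.8620/(0.258×14.85))] = 1.160 × ln(1.953) = 0.7766 d.
D_c = (0.258/1.12) × 14.85 × e^(−0.258×0.7766) = 0.2304 × 14.85 × 0.8184 = 2.799 mg/L.
Minimum DO = 9.15 − 2.799 = 6.351 mg/L.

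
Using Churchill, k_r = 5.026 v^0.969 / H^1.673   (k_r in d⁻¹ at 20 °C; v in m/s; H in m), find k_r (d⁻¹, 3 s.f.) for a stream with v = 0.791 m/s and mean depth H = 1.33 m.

k_r ≈ 2.49 d⁻¹

k_r = 5.026 × 0.791^0.969 / 1.33^1.673 = 5.026 × 0.7968 / 1.611 = 2.485 d⁻¹.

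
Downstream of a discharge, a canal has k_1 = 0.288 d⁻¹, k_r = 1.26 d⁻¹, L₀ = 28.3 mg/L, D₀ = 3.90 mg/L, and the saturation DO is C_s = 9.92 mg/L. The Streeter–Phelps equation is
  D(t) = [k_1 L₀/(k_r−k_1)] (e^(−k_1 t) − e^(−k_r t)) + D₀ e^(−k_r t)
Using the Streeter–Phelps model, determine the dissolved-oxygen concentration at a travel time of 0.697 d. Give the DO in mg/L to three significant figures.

DO ≈ 4.92 mg/L

k_1 L₀/(k_r−k_1) = 0.288×28.3/(1.26−0.288) = 8.150/0.9720 = 8.385 mg/L.
e^(−k_1 t) = e^(−0.288×0.6970) = 0.8181; e^(−k_r t) = e^(−1.26×0.6970) = 0.4155.
D = 8.385 × (0.8181 − 0.4155) + 3.90 × 0.4155 = 3.376 + 1.621 = 4.996 mg/L.
DO = C_s − D = 9.92 − 4.996 = 4.924 mg/L.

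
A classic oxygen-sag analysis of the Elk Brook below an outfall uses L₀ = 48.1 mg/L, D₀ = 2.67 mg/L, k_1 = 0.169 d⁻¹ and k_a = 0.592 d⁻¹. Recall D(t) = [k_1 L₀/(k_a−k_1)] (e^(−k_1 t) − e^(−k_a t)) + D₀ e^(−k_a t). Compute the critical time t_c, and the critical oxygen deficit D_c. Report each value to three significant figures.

At the critical point dD/dt = 0, so k_1 L₀ e^(−k_1 t) = k_a D. Substituting D(t) from the Streeter–Phelps equation and solving for t gives
t_c = ln[(k_a/k_1)(1 − D₀(k_a−k_1)/(k_1 L₀))] / (k_a−k_1).
Here k_a−k_1 = 0.4230 d⁻¹ and 1 − D₀(k_a−k_1)/(k_1 L₀) = 1 − 2.67×0.4230/(0.169×48.1) = 0.8611, so
t_c = ln(3.503 × 0.8611) / 0.4230 = 1.104 / 0.4230 = 2.610 d.
L(t_c) = L₀ e^(−k_1 t_c) = 48.1 × 0.6433 = 30.94 mg/L, and at the critical point k_a D_c = k_1 L, so D_c = (0.169/0.592) × 30.94 = 8.834 mg/L.

t_c ≈ 2.61 d; D_c ≈ 8.83 mg/L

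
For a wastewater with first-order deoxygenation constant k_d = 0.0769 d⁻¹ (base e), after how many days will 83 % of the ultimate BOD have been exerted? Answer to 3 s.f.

t ≈ 23.0 d

y/L₀ = 1 − e^(−k_d t) = 0.83 ⇒ e^(−k_d t) = 0.170
t = −ln(0.170) / 0.0769 = 1.772 / 0.0769 = 23.04 d.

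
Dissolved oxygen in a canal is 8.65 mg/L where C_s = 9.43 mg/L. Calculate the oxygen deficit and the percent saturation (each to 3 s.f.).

D ≈ 0.780 mg/L; 91.7 % saturation

D = C_s − C = 9.43 − 8.65 = 0.780 mg/L.
% saturation = 8.65/9.43 × 100 = 91.7 %.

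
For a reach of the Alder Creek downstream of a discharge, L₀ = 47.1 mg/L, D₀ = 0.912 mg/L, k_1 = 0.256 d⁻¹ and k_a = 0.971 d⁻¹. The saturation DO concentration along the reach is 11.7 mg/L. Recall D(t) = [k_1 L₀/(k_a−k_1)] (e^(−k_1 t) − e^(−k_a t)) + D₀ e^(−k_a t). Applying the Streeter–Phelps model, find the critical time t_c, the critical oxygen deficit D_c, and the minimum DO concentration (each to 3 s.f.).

At the critical point dD/dt = 0, so k_1 L₀ e^(−k_1 t) = k_a D. Substituting D(t) from the Streeter–Phelps equation and solving for t gives
t_c = ln[(k_a/k_1)(1 − D₀(k_a−k_1)/(k_1 L₀))] / (k_a−k_1).
Here k_a−k_1 = 0.7150 d⁻¹ and 1 − D₀(k_a−k_1)/(k_1 L₀) = 1 − 0.912×0.7150/(0.256×47.1) = 0.9459, so
t_c = ln(3.793 × 0.9459) / 0.7150 = 1.278 / 0.7150 = 1.787 d.
D_c = (k_1/k_a) L₀ e^(−k_1 t_c) = (0.256/0.971) × 47.1 × e^(−0.256×1.787) = 0.2636 × 47.1 × 0.6329 = 7.859 mg/L.
Minimum DO = C_s − D_c = 11.7 − 7.859 = 3.841 mg/L.

t_c ≈ 1.79 d; D_c ≈ 7.86 mg/L; min DO ≈ 3.84 mg/L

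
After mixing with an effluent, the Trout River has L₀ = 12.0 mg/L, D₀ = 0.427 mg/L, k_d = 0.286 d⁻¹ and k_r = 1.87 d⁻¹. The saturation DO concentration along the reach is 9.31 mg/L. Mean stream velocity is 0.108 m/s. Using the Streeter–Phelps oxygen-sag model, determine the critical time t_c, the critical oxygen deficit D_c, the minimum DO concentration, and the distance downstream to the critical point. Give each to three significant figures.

t_c ≈ 1.05 d; D_c ≈ 1.36 mg/L; min DO ≈ 7.95 mg/L; x_c ≈ 9.77 km

t_c = [1/(k_r−k_d)] ln[(k_r/k_d)(1 − D₀(k_r−k_d)/(k_d L₀))]
= [1/(1.87−0.286)] ln[(1.87/0.286)(1 − 0.427×1.584/(0.286×12.0))]
= (1/1.584) ln[6.538 × 0.8029] = 0.6313 × ln(5.250) = 0.6313 × 1.658 = 1.047 d.
D_c = (k_d/k_r) L₀ e^(−k_d t_c) = (0.286/1.87) × 12.0 × e^(−0.286×1.047) = 0.1529 × 12.0 × 0.7413 = 1.360 mg/L.
Minimum DO = C_s − D_c = 9.31 − 1.360 = 7.950 mg/L.
x_c = v t_c = 0.108 m/s × 1.047 d × 86400 s/d = 9768 m ≈ 9.77 km.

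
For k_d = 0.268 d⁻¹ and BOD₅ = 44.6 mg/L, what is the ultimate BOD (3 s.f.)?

L₀ ≈ 60.4 mg/L

BOD₅ = L₀(1 − e^(−5k_d)) ⇒ L₀ = BOD₅ / (1 − e^(−5×0.268))
= 44.6 / (1 − 0.2618) = 44.6 / 0.7382 = 60.42 mg/L.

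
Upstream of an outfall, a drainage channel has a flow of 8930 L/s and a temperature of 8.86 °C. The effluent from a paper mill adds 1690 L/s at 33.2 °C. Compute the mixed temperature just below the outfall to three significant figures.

12.7 °C

Flow-weighted mixing: C = (Q_r C_r + Q_w C_w)/(Q_r + Q_w)
= (8930×8.86 + 1690×33.2)/(8930 + 1690) = 135200/10620 = 12.73 °C.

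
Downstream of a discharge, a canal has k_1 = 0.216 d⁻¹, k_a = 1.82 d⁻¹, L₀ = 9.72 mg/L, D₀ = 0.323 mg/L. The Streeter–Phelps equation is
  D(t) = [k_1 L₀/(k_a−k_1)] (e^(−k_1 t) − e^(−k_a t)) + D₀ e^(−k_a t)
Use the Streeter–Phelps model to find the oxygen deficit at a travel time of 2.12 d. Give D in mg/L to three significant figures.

D ≈ 0.807 mg/L

k_1 L₀/(k_a−k_1) = 0.216×9.72/(1.82−0.216) = 2.100/1.604 = 1.309 mg/L.
e^(−k_1 t) = e^(−0.216×2.120) = 0.6326; e^(−k_a t) = e^(−1.82×2.120) = 0.02110.
D = 1.309 × (0.6326 − 0.02110) + 0.323 × 0.02110 = 0.8004 + 0.006816 = 0.8072 mg/L.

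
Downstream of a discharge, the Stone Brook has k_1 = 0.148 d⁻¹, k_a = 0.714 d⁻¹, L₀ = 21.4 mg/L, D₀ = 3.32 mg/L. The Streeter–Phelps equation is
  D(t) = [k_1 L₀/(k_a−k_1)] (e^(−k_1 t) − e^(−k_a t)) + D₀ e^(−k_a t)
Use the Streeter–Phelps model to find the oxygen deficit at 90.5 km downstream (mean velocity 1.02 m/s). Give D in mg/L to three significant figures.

Travel time t = x/v = 90.5 km / (1.02 m/s) = 90500 m / 1.02 m/s = 88730 s = 1.027 d.
k_1 L₀/(k_a−k_1) = 0.148×21.4/(0.714−0.148) = 3.167/0.5660 = 5.596 mg/L.
e^(−k_1 t) = e^(−0.148×1.027) = 0.8590; e^(−k_a t) = e^(−0.714×1.027) = 0.4804.
D = 5.596 × (0.8590 − 0.4804) + 3.32 × 0.4804 = 2.119 + 1.595 = 3.714 mg/L.

D ≈ 3.71 mg/L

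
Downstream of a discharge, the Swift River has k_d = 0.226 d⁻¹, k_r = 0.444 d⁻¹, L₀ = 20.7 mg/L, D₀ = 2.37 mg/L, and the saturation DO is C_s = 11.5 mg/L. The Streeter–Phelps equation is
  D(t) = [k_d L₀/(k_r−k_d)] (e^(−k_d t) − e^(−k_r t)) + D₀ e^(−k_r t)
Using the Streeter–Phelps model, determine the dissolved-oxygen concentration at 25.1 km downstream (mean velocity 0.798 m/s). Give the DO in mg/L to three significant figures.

Travel time t = x/v = 25.1 km / (0.798 m/s) = 25100 m / 0.798 m/s = 31450 s = 0.3640 d.
k_d L₀/(k_r−k_d) = 0.226×20.7/(0.444−0.226) = 4.678/0.2180 = 21.46 mg/L.
e^(−k_d t) = e^(−0.226×0.3640) = 0.9210; e^(−k_r t) = e^(−0.444×0.3640) = 0.8508.
D = 21.46 × (0.9210 − 0.8508) + 2.37 × 0.8508 = 1.508 + 2.016 = 3.524 mg/L.
DO = C_s − D = 11.5 − 3.524 = 7.976 mg/L.

DO ≈ 7.98 mg/L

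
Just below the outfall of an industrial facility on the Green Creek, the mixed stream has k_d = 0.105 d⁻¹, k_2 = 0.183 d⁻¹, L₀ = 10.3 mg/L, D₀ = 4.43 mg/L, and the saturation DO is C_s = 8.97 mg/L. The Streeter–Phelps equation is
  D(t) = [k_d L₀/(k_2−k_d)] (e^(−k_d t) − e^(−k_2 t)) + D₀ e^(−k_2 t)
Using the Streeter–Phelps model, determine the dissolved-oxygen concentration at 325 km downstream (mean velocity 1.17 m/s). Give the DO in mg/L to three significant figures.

DO ≈ 4.32 mg/L

Travel time t = x/v = 325 km / (1.17 m/s) = 325000 m / 1.17 m/s = 277800 s = 3.215 d.
k_d L₀/(k_2−k_d) = 0.105×10.3/(0.183−0.105) = 1.082/0.07800 = 13.87 mg/L.
e^(−k_d t) = e^(−0.105×3.215) = 0.7135; e^(−k_2 t) = e^(−0.183×3.215) = 0.5552.
D = 13.87 × (0.7135 − 0.5552) + 4.43 × 0.5552 = 2.194 + 2.460 = 4.654 mg/L.
DO = C_s − D = 8.97 − 4.654 = 4.316 mg/L.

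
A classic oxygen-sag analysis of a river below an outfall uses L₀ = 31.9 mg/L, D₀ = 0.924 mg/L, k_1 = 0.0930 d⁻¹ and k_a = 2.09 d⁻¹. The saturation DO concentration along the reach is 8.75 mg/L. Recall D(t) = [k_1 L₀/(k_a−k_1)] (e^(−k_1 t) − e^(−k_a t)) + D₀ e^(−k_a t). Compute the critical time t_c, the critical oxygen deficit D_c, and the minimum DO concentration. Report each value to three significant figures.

t_c ≈ 1.07 d; D_c ≈ 1.28 mg/L; min DO ≈ 7.47 mg/L

With k_a/k_1 = 22.47 and 1 − D₀(k_a−k_1)/(k_1 L₀) = 0.3780,
t_c = ln(22.47 × 0.3780) / (2.09 − 0.0930) = ln(8.495) / 1.997 = 2.140/1.997 = 1.071 d.
L(t_c) = L₀ e^(−k_1 t_c) = 31.9 × 0.9052 = 28.87 mg/L, and at the critical point k_a D_c = k_1 L, so D_c = (0.0930/2.09) × 28.87 = 1.285 mg/L.
Minimum DO = C_s − D_c = 8.75 − 1.285 = 7.465 mg/L.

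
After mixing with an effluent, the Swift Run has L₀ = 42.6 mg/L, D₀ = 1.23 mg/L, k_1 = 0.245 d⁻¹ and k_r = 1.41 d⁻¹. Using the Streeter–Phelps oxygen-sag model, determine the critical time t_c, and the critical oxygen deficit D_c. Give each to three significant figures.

t_c ≈ 1.38 d; D_c ≈ 5.28 mg/L

With k_r/k_1 = 5.755 and 1 − D₀(k_r−k_1)/(k_1 L₀) = 0.8627,
t_c = ln(5.755 × 0.8627) / (1.41 − 0.245) = ln(4.965) / 1.165 = 1.602/1.165 = 1.375 d.
L(t_c) = L₀ e^(−k_1 t_c) = 42.6 × 0.7139 = 30.41 mg/L, and at the critical point k_r D_c = k_1 L, so D_c = (0.245/1.41) × 30.41 = 5.285 mg/L.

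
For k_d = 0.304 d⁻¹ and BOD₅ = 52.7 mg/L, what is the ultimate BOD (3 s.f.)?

BOD₅ = L₀(1 − e^(−5k_d)) ⇒ L₀ = BOD₅ / (1 − e^(−5×0.304))
= 52.7 / (1 − 0.2187) = 52.7 / 0.7813 = 67.45 mg/L.

L₀ ≈ 67.5 mg/L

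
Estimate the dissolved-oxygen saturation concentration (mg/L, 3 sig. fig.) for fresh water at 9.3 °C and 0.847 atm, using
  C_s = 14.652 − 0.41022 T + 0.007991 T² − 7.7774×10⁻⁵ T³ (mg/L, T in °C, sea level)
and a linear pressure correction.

C_s ≈ 9.71 mg/L

At sea level: C_s = 14.652 − 0.41022×9.3 + 0.007991×9.3² − 7.7774×10⁻⁵×9.3³ = 11.47 mg/L.
Pressure correction: C_s' = 11.47 × 0.847 = 9.711 mg/L.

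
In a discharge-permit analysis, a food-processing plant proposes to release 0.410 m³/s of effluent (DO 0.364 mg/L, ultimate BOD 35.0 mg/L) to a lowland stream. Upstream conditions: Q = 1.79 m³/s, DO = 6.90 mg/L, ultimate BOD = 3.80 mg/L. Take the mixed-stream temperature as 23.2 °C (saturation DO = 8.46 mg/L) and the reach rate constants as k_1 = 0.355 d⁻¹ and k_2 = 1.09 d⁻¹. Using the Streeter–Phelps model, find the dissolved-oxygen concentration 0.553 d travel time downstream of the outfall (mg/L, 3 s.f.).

DO ≈ 5.67 mg/L

Mixed DO = (1.79×6.90 + 0.410×0.364)/(1.79+0.410) = 12.50/2.200 = 5.682 mg/L.
Mixed L₀ = (1.79×3.80 + 0.410×35.0)/(2.200) = 21.15/2.200 = 9.615 mg/L.
Initial deficit D₀ = C_s − DO₀ = 8.46 − 5.682 = 2.778 mg/L.
D(0.553) = [0.355×9.615/(1.09−0.355)](e^(−0.355×0.553) − e^(−1.09×0.553)) + 2.778 e^(−1.09×0.553)
= 4.644 × (0.8218 − 0.5473) + 2.778 × 0.5473 = 2.795 mg/L.
DO = 8.46 − 2.795 = 5.665 mg/L.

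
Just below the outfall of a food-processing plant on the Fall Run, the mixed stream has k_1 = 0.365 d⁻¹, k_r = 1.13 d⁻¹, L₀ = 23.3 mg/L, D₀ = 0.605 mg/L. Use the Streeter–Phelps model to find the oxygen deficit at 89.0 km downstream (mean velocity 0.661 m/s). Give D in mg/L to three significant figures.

D ≈ 4.49 mg/L

Travel time t = x/v = 89.0 km / (0.661 m/s) = 89000 m / 0.661 m/s = 134600 s = 1.558 d.
k_1 L₀/(k_r−k_1) = 0.365×23.3/(1.13−0.365) = 8.505/0.7650 = 11.12 mg/L.
e^(−k_1 t) = e^(−0.365×1.558) = 0.5662; e^(−k_r t) = e^(−1.13×1.558) = 0.1719.
D = 11.12 × (0.5662 − 0.1719) + 0.605 × 0.1719 = 4.384 + 0.1040 = 4.488 mg/L.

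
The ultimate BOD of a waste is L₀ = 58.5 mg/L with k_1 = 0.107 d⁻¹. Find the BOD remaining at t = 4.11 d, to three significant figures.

L_t = L₀ e^(−k_1 t) = 58.5 × e^(−0.107×4.11) = 58.5 × 0.6442 = 37.68 mg/L.

L ≈ 37.7 mg/L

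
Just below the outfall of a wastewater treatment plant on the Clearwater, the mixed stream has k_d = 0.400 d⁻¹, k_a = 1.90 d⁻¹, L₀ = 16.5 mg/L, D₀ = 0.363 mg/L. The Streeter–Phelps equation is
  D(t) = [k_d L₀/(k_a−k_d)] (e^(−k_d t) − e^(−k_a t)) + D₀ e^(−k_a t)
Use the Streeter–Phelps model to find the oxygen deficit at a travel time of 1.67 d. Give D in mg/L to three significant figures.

D ≈ 2.09 mg/L

k_d L₀/(k_a−k_d) = 0.400×16.5/(1.90−0.400) = 6.600/1.500 = 4.400 mg/L.
e^(−k_d t) = e^(−0.400×1.670) = 0.5127; e^(−k_a t) = e^(−1.90×1.670) = 0.04188.
D = 4.400 × (0.5127 − 0.04188) + 0.363 × 0.04188 = 2.072 + 0.01520 = 2.087 mg/L.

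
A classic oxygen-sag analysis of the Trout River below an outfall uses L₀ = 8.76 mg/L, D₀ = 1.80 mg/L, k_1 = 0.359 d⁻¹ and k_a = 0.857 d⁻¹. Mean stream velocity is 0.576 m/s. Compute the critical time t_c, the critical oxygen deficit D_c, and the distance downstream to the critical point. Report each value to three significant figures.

t_c = [1/(k_a−k_1)] ln[(k_a/k_1)(1 − D₀(k_a−k_1)/(k_1 L₀))]
= [1/(0.857−0.359)] ln[(0.857/0.359)(1 − 1.80×0.4980/(0.359×8.76))]
= (1/0.4980) ln[2.387 × 0.7150] = 2.008 × ln(1.707) = 2.008 × 0.5346 = 1.073 d.
L(t_c) = L₀ e^(−k_1 t_c) = 8.76 × 0.6802 = 5.959 mg/L, and at the critical point k_a D_c = k_1 L, so D_c = (0.359/0.857) × 5.959 = 2.496 mg/L.
x_c = v t_c = 0.576 m/s × 1.073 d × 86400 s/d = 53420 m ≈ 53.4 km.

t_c ≈ 1.07 d; D_c ≈ 2.50 mg/L; x_c ≈ 53.4 km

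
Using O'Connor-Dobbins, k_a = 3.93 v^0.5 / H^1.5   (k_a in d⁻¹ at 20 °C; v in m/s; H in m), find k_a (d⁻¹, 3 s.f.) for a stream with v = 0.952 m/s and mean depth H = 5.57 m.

k_a ≈ 0.292 d⁻¹

k_a = 3.93 × 0.952^0.5 / 5.57^1.5 = 3.93 × 0.9757 / 13.15 = 0.2917 d⁻¹.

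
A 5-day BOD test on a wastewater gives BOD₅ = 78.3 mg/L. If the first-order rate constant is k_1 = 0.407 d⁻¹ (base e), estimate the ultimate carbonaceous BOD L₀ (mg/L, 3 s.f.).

BOD₅ = L₀(1 − e^(−5k_1)) ⇒ L₀ = BOD₅ / (1 − e^(−5×0.407))
= 78.3 / (1 − 0.1307) = 78.3 / 0.8693 = 90.07 mg/L.

L₀ ≈ 90.1 mg/L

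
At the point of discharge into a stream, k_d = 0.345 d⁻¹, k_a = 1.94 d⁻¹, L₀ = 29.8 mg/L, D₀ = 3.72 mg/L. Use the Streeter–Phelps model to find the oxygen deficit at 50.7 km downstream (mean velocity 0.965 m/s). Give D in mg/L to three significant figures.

D ≈ 4.39 mg/L

Travel time t = x/v = 50.7 km / (0.965 m/s) = 50700 m / 0.965 m/s = 52540 s = 0.6081 d.
k_d L₀/(k_a−k_d) = 0.345×29.8/(1.94−0.345) = 10.28/1.595 = 6.446 mg/L.
e^(−k_d t) = e^(−0.345×0.6081) = 0.8108; e^(−k_a t) = e^(−1.94×0.6081) = 0.3074.
D = 6.446 × (0.8108 − 0.3074) + 3.72 × 0.3074 = 3.245 + 1.143 = 4.388 mg/L.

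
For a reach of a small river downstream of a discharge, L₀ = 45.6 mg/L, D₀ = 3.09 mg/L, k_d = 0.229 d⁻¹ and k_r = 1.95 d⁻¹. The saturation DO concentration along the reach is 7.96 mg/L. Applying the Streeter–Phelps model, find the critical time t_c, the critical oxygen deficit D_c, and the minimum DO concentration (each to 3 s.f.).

t_c ≈ 0.831 d; D_c ≈ 4.43 mg/L; min DO ≈ 3.53 mg/L

With k_r/k_d = 8.515 and 1 − D₀(k_r−k_d)/(k_d L₀) = 0.4907,
t_c = ln(8.515 × 0.4907) / (1.95 − 0.229) = ln(4.179) / 1.721 = 1.430/1.721 = 0.8309 d.
D_c = (k_d/k_r) L₀ e^(−k_d t_c) = (0.229/1.95) × 45.6 × e^(−0.229×0.8309) = 0.1174 × 45.6 × 0.8267 = 4.427 mg/L.
Minimum DO = C_s − D_c = 7.96 − 4.427 = 3.533 mg/L.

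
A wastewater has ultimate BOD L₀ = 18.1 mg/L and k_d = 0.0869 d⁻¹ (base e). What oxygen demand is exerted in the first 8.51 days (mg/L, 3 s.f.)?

y ≈ 9.46 mg/L

y_t = L₀(1 − e^(−k_d t)) = 18.1 × (1 − e^(−0.0869×8.51))
= 18.1 × (1 − 0.4773) = 18.1 × 0.5227 = 9.460 mg/L.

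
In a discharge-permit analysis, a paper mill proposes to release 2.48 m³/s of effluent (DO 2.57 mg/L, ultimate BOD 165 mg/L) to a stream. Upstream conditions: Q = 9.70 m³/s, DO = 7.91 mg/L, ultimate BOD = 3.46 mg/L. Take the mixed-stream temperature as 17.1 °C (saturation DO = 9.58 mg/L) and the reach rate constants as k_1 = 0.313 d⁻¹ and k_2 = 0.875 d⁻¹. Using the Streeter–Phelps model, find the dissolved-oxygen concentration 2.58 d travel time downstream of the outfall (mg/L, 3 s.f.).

Mixed DO = (9.70×7.91 + 2.48×2.57)/(9.70+2.48) = 83.10/12.18 = 6.823 mg/L.
Mixed L₀ = (9.70×3.46 + 2.48×165)/(12.18) = 442.8/12.18 = 36.35 mg/L.
Initial deficit D₀ = C_s − DO₀ = 9.58 − 6.823 = 2.757 mg/L.
D(2.58) = [0.313×36.35/(0.875−0.313)](e^(−0.313×2.58) − e^(−0.875×2.58)) + 2.757 e^(−0.875×2.58)
= 20.25 × (0.4460 − 0.1046) + 2.757 × 0.1046 = 7.199 mg/L.
DO = 9.58 − 7.199 = 2.381 mg/L.

DO ≈ 2.38 mg/L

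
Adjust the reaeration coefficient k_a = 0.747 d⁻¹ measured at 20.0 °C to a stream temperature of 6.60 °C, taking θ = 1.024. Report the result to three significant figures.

k_a(T₂) = k_a(T₁) · θ^(T₂−T₁) = 0.747 × 1.024^(6.60−20.0)
= 0.747 × 1.024^-13.4 = 0.747 × 0.7277 = 0.5436 d⁻¹.

k_a ≈ 0.544 d⁻¹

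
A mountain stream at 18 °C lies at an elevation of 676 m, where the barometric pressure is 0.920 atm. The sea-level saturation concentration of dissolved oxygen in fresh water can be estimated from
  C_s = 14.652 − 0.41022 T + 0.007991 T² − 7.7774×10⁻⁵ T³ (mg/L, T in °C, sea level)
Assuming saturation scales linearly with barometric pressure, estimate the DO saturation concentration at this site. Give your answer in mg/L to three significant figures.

C_s ≈ 8.65 mg/L

At sea level: C_s = 14.652 − 0.41022×18 + 0.007991×18² − 7.7774×10⁻⁵×18³ = 9.404 mg/L.
Pressure correction: C_s' = 9.404 × 0.920 = 8.651 mg/L.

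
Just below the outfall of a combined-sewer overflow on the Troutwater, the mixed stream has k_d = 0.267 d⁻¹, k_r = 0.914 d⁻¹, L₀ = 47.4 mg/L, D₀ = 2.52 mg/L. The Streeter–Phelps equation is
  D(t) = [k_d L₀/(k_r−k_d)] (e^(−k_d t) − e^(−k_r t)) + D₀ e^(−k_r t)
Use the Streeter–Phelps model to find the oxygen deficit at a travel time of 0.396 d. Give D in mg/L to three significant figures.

D ≈ 5.73 mg/L

k_d L₀/(k_r−k_d) = 0.267×47.4/(0.914−0.267) = 12.66/0.6470 = 19.56 mg/L.
e^(−k_d t) = e^(−0.267×0.3960) = 0.8997; e^(−k_r t) = e^(−0.914×0.3960) = 0.6963.
D = 19.56 × (0.8997 − 0.6963) + 2.52 × 0.6963 = 3.978 + 1.755 = 5.732 mg/L.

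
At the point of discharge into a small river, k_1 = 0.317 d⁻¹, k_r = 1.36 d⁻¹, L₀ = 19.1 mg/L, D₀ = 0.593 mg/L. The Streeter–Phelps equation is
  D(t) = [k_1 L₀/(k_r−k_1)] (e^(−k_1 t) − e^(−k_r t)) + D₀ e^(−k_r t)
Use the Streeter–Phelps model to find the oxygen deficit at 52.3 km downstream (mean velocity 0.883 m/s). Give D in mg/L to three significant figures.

D ≈ 2.62 mg/L

Travel time t = x/v = 52.3 km / (0.883 m/s) = 52300 m / 0.883 m/s = 59230 s = 0.6855 d.
k_1 L₀/(k_r−k_1) = 0.317×19.1/(1.36−0.317) = 6.055/1.043 = 5.805 mg/L.
e^(−k_1 t) = e^(−0.317×0.6855) = 0.8047; e^(−k_r t) = e^(−1.36×0.6855) = 0.3936.
D = 5.805 × (0.8047 − 0.3936) + 0.593 × 0.3936 = 2.386 + 0.2334 = 2.620 mg/L.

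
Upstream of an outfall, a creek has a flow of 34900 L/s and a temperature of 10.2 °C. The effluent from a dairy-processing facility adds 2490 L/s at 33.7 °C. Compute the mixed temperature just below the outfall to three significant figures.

Flow-weighted mixing: C = (Q_r C_r + Q_w C_w)/(Q_r + Q_w)
= (34900×10.2 + 2490×33.7)/(34900 + 2490) = 439900/37390 = 11.76 °C.

11.8 °C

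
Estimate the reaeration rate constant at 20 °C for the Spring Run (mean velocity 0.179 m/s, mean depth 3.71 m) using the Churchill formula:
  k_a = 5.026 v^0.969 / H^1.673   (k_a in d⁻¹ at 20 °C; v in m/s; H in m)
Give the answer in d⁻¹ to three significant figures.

k_a = 5.026 × 0.179^0.969 / 3.71^1.673 = 5.026 × 0.1888 / 8.965 = 0.1058 d⁻¹.

k_a ≈ 0.106 d⁻¹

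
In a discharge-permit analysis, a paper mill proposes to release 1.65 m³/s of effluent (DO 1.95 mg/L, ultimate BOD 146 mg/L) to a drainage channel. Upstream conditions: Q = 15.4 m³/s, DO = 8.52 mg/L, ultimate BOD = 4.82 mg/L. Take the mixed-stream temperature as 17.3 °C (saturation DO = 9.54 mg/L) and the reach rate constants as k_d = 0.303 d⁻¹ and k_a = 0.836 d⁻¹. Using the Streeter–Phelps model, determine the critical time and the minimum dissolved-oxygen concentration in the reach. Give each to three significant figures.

t_c ≈ 1.58 d; minimum DO ≈ 5.39 mg/L

Mixed DO = (15.4×8.52 + 1.65×1.95)/(15.4+1.65) = 134.4/17.05 = 7.884 mg/L.
Mixed L₀ = (15.4×4.82 + 1.65×146)/(17.05) = 315.1/17.05 = 18.48 mg/L.
Initial deficit D₀ = C_s − DO₀ = 9.54 − 7.884 = 1.656 mg/L.
t_c = (1/0.5330) ln[(0.836/0.303)(1 − 1.656×0.5330/(0.303×18.48))] = 1.876 × ln(2.324) = 1.582 d.
D_c = (0.303/0.836) × 18.48 × e^(−0.303×1.582) = 0.3624 × 18.48 × 0.6191 = 4.147 mg/L.
Minimum DO = 9.54 − 4.147 = 5.393 mg/L.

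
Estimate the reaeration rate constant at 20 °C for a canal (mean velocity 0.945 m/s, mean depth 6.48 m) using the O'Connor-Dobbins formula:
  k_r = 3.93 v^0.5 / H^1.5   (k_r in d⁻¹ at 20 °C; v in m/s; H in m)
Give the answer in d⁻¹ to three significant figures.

k_r = 3.93 × 0.945^0.5 / 6.48^1.5 = 3.93 × 0.9721 / 16.50 = 0.2316 d⁻¹.

k_r ≈ 0.232 d⁻¹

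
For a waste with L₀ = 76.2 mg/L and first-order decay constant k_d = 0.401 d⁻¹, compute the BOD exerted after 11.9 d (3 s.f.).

y_t = L₀(1 − e^(−k_d t)) = 76.2 × (1 − e^(−0.401×11.9))
= 76.2 × (1 − 0.008464) = 76.2 × 0.9915 = 75.56 mg/L.

y ≈ 75.6 mg/L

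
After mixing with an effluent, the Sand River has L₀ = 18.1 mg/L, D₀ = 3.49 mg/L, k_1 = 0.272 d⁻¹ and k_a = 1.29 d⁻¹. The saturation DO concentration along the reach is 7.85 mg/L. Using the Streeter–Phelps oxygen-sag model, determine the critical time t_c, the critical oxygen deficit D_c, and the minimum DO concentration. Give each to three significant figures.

At the critical point dD/dt = 0, so k_1 L₀ e^(−k_1 t) = k_a D. Substituting D(t) from the Streeter–Phelps equation and solving for t gives
t_c = ln[(k_a/k_1)(1 − D₀(k_a−k_1)/(k_1 L₀))] / (k_a−k_1).
Here k_a−k_1 = 1.018 d⁻¹ and 1 − D₀(k_a−k_1)/(k_1 L₀) = 1 − 3.49×1.018/(0.272×18.1) = 0.2784, so
t_c = ln(4.743 × 0.2784) / 1.018 = 0.2777 / 1.018 = 0.2728 d.
L(t_c) = L₀ e^(−k_1 t_c) = 18.1 × 0.9285 = 16.81 mg/L, and at the critical point k_a D_c = k_1 L, so D_c = (0.272/1.29) × 16.81 = 3.543 mg/L.
Minimum DO = C_s − D_c = 7.85 − 3.543 = 4.307 mg/L.

t_c ≈ 0.273 d; D_c ≈ 3.54 mg/L; min DO ≈ 4.31 mg/L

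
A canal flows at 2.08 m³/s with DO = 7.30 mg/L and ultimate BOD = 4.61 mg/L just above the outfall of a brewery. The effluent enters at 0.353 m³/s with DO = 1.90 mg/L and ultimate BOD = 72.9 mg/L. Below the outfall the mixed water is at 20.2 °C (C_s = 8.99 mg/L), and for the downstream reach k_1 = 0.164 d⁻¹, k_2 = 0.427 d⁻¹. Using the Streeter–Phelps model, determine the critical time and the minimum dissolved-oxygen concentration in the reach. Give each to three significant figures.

t_c ≈ 2.43 d; minimum DO ≈ 5.24 mg/L

Mixed DO = (2.08×7.30 + 0.353×1.90)/(2.08+0.353) = 15.85/2.433 = 6.517 mg/L.
Mixed L₀ = (2.08×4.61 + 0.353×72.9)/(2.433) = 35.32/2.433 = 14.52 mg/L.
Initial deficit D₀ = C_s − DO₀ = 8.99 − 6.517 = 2.473 mg/L.
t_c = (1/0.2630) ln[(0.427/0.164)(1 − 2.473×0.2630/(0.164×14.52))] = 3.802 × ln(1.892) = 2.425 d.
D_c = (0.164/0.427) × 14.52 × e^(−0.164×2.425) = 0.3841 × 14.52 × 0.6719 = 3.746 mg/L.
Minimum DO = 8.99 − 3.746 = 5.244 mg/L.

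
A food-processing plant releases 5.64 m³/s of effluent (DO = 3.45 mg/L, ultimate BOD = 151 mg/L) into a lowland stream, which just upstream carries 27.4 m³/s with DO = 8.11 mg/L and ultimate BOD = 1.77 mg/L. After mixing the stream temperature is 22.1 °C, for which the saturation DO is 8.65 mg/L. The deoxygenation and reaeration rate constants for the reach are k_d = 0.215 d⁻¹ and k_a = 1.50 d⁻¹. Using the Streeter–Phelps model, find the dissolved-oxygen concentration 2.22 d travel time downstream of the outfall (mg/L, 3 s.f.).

DO ≈ 5.94 mg/L

Mixed DO = (27.4×8.11 + 5.64×3.45)/(27.4+5.64) = 241.7/33.04 = 7.315 mg/L.
Mixed L₀ = (27.4×1.77 + 5.64×151)/(33.04) = 900.1/33.04 = 27.24 mg/L.
Initial deficit D₀ = C_s − DO₀ = 8.65 − 7.315 = 1.335 mg/L.
D(2.22) = [0.215×27.24/(1.50−0.215)](e^(−0.215×2.22) − e^(−1.50×2.22)) + 1.335 e^(−1.50×2.22)
= 4.558 × (0.6205 − 0.03579) + 1.335 × 0.03579 = 2.713 mg/L.
DO = 8.65 − 2.713 = 5.937 mg/L.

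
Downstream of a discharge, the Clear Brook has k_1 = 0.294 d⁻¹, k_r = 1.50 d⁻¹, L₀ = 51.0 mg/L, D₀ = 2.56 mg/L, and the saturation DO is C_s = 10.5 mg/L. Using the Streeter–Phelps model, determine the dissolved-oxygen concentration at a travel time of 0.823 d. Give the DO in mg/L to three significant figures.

k_1 L₀/(k_r−k_1) = 0.294×51.0/(1.50−0.294) = 14.99/1.206 = 12.43 mg/L.
e^(−k_1 t) = e^(−0.294×0.8230) = 0.7851; e^(−k_r t) = e^(−1.50×0.8230) = 0.2910.
D = 12.43 × (0.7851 − 0.2910) + 2.56 × 0.2910 = 6.143 + 0.7449 = 6.888 mg/L.
DO = C_s − D = 10.5 − 6.888 = 3.612 mg/L.

DO ≈ 3.61 mg/L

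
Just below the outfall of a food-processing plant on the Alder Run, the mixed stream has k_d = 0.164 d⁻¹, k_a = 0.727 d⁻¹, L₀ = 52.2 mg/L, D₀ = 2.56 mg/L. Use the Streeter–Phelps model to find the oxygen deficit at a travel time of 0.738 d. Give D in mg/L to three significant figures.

k_d L₀/(k_a−k_d) = 0.164×52.2/(0.727−0.164) = 8.561/0.5630 = 15.21 mg/L.
e^(−k_d t) = e^(−0.164×0.7380) = 0.8860; e^(−k_a t) = e^(−0.727×0.7380) = 0.5848.
D = 15.21 × (0.8860 − 0.5848) + 2.56 × 0.5848 = 4.580 + 1.497 = 6.077 mg/L.

D ≈ 6.08 mg/L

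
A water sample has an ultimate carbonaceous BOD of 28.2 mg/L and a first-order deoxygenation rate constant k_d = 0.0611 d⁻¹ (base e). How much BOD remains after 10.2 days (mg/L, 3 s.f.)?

L ≈ 15.1 mg/L

L_t = L₀ e^(−k_d t) = 28.2 × e^(−0.0611×10.2) = 28.2 × 0.5362 = 15.12 mg/L.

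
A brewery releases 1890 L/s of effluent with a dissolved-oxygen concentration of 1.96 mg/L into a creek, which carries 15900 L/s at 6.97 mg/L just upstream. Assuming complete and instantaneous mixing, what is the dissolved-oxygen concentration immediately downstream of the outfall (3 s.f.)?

Flow-weighted mixing: C = (Q_r C_r + Q_w C_w)/(Q_r + Q_w)
= (15900×6.97 + 1890×1.96)/(15900 + 1890) = 114500/17790 = 6.438 mg/L.

6.44 mg/L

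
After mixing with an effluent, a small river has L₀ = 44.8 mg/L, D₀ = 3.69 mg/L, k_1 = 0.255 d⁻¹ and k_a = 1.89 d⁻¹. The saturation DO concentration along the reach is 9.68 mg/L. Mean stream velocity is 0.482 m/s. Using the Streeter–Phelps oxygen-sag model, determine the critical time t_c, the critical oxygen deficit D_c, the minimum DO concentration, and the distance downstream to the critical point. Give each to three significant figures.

t_c ≈ 0.766 d; D_c ≈ 4.97 mg/L; min DO ≈ 4.71 mg/L; x_c ≈ 31.9 km

t_c = [1/(k_a−k_1)] ln[(k_a/k_1)(1 − D₀(k_a−k_1)/(k_1 L₀))]
= [1/(1.89−0.255)] ln[(1.89/0.255)(1 − 3.69×1.635/(0.255×44.8))]
= (1/1.635) ln[7.412 × 0.4719] = 0.6116 × ln(3.498) = 0.6116 × 1.252 = 0.7658 d.
L(t_c) = L₀ e^(−k_1 t_c) = 44.8 × 0.8226 = 36.85 mg/L, and at the critical point k_a D_c = k_1 L, so D_c = (0.255/1.89) × 36.85 = 4.972 mg/L.
Minimum DO = C_s − D_c = 9.68 − 4.972 = 4.708 mg/L.
x_c = v t_c = 0.482 m/s × 0.7658 d × 86400 s/d = 31890 m ≈ 31.9 km.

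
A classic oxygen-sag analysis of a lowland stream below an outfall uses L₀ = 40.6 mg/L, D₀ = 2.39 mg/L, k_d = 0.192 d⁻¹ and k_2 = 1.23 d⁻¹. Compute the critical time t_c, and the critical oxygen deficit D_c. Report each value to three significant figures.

With k_2/k_d = 6.406 and 1 − D₀(k_2−k_d)/(k_d L₀) = 0.6818,
t_c = ln(6.406 × 0.6818) / (1.23 − 0.192) = ln(4.367) / 1.038 = 1.474/1.038 = 1.420 d.
D_c = (k_d/k_2) L₀ e^(−k_d t_c) = (0.192/1.23) × 40.6 × e^(−0.192×1.420) = 0.1561 × 40.6 × 0.7613 = 4.825 mg/L.

t_c ≈ 1.42 d; D_c ≈ 4.83 mg/L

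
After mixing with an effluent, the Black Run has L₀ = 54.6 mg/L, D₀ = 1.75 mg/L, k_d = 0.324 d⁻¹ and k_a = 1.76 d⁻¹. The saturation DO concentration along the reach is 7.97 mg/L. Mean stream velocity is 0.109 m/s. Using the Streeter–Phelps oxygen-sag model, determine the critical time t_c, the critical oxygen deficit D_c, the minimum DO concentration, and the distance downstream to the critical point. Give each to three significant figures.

At the critical point dD/dt = 0, so k_d L₀ e^(−k_d t) = k_a D. Substituting D(t) from the Streeter–Phelps equation and solving for t gives
t_c = ln[(k_a/k_d)(1 − D₀(k_a−k_d)/(k_d L₀))] / (k_a−k_d).
Here k_a−k_d = 1.436 d⁻¹ and 1 − D₀(k_a−k_d)/(k_d L₀) = 1 − 1.75×1.436/(0.324×54.6) = 0.8579, so
t_c = ln(5.432 × 0.8579) / 1.436 = 1.539 / 1.436 = 1.072 d.
D_c = (k_d/k_a) L₀ e^(−k_d t_c) = (0.324/1.76) × 54.6 × e^(−0.324×1.072) = 0.1841 × 54.6 × 0.7066 = 7.102 mg/L.
Minimum DO = C_s − D_c = 7.97 − 7.102 = 0.8675 mg/L.
x_c = v t_c = 0.109 m/s × 1.072 d × 86400 s/d = 10090 m ≈ 10.1 km.

t_c ≈ 1.07 d; D_c ≈ 7.10 mg/L; min DO ≈ 0.868 mg/L; x_c ≈ 10.1 km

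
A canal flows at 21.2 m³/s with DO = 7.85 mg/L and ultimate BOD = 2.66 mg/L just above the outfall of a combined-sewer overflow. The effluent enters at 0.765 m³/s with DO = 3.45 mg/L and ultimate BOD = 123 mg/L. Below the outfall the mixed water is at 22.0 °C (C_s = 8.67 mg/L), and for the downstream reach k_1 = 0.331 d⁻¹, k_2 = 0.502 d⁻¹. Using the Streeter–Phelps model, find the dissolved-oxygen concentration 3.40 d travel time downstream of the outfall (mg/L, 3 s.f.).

DO ≈ 6.60 mg/L

Mixed DO = (21.2×7.85 + 0.765×3.45)/(21.2+0.765) = 169.1/21.96 = 7.697 mg/L.
Mixed L₀ = (21.2×2.66 + 0.765×123)/(21.96) = 150.5/21.96 = 6.851 mg/L.
Initial deficit D₀ = C_s − DO₀ = 8.67 − 7.697 = 0.9732 mg/L.
D(3.40) = [0.331×6.851/(0.502−0.331)](e^(−0.331×3.40) − e^(−0.502×3.40)) + 0.9732 e^(−0.502×3.40)
= 13.26 × (0.3245 − 0.1814) + 0.9732 × 0.1814 = 2.074 mg/L.
DO = 8.67 − 2.074 = 6.596 mg/L.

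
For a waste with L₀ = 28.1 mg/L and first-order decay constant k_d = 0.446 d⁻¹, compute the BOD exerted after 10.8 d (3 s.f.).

y_t = L₀(1 − e^(−k_d t)) = 28.1 × (1 − e^(−0.446×10.8))
= 28.1 × (1 − 0.008093) = 28.1 × 0.9919 = 27.87 mg/L.

y ≈ 27.9 mg/L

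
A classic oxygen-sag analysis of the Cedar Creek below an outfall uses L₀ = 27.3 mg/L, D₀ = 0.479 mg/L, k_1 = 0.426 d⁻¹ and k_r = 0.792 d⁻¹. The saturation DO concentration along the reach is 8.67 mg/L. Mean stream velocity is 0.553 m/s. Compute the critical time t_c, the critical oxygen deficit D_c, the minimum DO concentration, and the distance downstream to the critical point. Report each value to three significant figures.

t_c ≈ 1.65 d; D_c ≈ 7.26 mg/L; min DO ≈ 1.41 mg/L; x_c ≈ 79.0 km

t_c = [1/(k_r−k_1)] ln[(k_r/k_1)(1 − D₀(k_r−k_1)/(k_1 L₀))]
= [1/(0.792−0.426)] ln[(0.792/0.426)(1 − 0.479×0.3660/(0.426×27.3))]
= (1/0.3660) ln[1.859 × 0.9849] = 2.732 × ln(1.831) = 2.732 × 0.6049 = 1.653 d.
L(t_c) = L₀ e^(−k_1 t_c) = 27.3 × 0.4946 = 13.50 mg/L, and at the critical point k_r D_c = k_1 L, so D_c = (0.426/0.792) × 13.50 = 7.262 mg/L.
Minimum DO = C_s − D_c = 8.67 − 7.262 = 1.408 mg/L.
x_c = v t_c = 0.553 m/s × 1.653 d × 86400 s/d = 78970 m ≈ 79.0 km.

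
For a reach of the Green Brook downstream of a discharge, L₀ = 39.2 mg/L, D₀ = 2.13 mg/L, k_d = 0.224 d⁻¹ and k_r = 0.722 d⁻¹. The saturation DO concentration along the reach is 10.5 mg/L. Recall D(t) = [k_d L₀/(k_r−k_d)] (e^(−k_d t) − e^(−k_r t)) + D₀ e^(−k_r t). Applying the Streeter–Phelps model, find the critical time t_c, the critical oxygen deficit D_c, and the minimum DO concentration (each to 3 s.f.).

t_c = [1/(k_r−k_d)] ln[(k_r/k_d)(1 − D₀(k_r−k_d)/(k_d L₀))]
= [1/(0.722−0.224)] ln[(0.722/0.224)(1 − 2.13×0.4980/(0.224×39.2))]
= (1/0.4980) ln[3.223 × 0.8792] = 2.008 × ln(2.834) = 2.008 × 1.042 = 2.092 d.
D_c = (k_d/k_r) L₀ e^(−k_d t_c) = (0.224/0.722) × 39.2 × e^(−0.224×2.092) = 0.3102 × 39.2 × 0.6259 = 7.612 mg/L.
Minimum DO = C_s − D_c = 10.5 − 7.612 = 2.888 mg/L.

t_c ≈ 2.09 d; D_c ≈ 7.61 mg/L; min DO ≈ 2.89 mg/L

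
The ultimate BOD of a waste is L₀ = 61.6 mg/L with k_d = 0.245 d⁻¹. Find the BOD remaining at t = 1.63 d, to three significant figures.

L_t = L₀ e^(−k_d t) = 61.6 × e^(−0.245×1.63) = 61.6 × 0.6708 = 41.32 mg/L.

L ≈ 41.3 mg/L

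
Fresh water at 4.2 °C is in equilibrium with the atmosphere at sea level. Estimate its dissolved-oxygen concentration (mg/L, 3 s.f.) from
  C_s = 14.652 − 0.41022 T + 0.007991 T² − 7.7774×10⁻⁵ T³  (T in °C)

C_s ≈ 13.1 mg/L

C_s = 14.652 − 0.41022×4.2 + 0.007991×4.2² − 7.7774×10⁻⁵×4.2³ = 13.06 mg/L.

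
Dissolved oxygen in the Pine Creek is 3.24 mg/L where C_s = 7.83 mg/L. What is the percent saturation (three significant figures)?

41.4 % saturation

% saturation = C/C_s × 100 = 3.24/7.83 × 100 = 41.4 %.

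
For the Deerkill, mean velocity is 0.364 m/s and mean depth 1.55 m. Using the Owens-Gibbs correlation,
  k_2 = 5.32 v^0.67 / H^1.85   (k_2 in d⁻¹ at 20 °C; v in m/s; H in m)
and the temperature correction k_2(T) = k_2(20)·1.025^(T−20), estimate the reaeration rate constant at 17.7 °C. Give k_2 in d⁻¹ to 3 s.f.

k_2 ≈ 1.14 d⁻¹

k_2(20) = 5.32 × 0.364^0.67 / 1.55^1.85 = 5.32 × 0.5081 / 2.250 = 1.202 d⁻¹.
k_2(17.7) = 1.202 × 1.025^(17.7−20) = 1.202 × 0.9448 = 1.135 d⁻¹.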